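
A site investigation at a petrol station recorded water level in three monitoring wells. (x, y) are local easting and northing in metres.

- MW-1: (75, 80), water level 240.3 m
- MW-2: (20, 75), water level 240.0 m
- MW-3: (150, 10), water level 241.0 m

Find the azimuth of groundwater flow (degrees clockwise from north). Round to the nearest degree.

303°

Differences from MW-1: to MW-2 (Δx, Δy, Δh) = (-55, -5, -0.3); to MW-3 = (75, -70, +0.7).
Solve a·Δx + b·Δy = Δh: det = (-55)·(-70) − 75·(-5) = 4225.
∂h/∂x = [(-0.3)·(-70) − (+0.7)·(-5)] / 4225 = +0.005799
∂h/∂y = [(-55)·(+0.7) − 75·(-0.3)] / 4225 = -0.003787
Flow direction (−∇h) has components (-0.005799 E, +0.003787 N).
Azimuth = atan2(E, N) = atan2(-0.005799, +0.003787) = 303.1° ≈ 303°.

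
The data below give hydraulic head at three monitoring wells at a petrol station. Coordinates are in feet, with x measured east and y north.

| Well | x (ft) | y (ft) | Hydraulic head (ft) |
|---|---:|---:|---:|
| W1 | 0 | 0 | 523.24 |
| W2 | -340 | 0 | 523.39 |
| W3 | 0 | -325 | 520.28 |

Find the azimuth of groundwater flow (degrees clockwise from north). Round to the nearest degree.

∂h/∂x = (523.39 − 523.24) / (-340 − 0) = -0.0004412
∂h/∂y = (520.28 − 523.24) / (-325 − 0) = +0.009108
Flow direction (−∇h) has components (+0.0004412 E, -0.009108 N).
Azimuth = atan2(E, N) = atan2(+0.0004412, -0.009108) = 177.2° ≈ 177°.

177°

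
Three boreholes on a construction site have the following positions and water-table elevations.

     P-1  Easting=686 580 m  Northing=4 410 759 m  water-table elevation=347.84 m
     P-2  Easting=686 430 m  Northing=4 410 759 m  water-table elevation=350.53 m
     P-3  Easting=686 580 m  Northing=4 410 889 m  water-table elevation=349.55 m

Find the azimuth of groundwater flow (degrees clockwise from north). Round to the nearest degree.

∂h/∂x = (350.53 − 347.84) / (686430 − 686580) = -0.01793
∂h/∂y = (349.55 − 347.84) / (4410889 − 4410759) = +0.01315
Flow direction (−∇h) has components (+0.01793 E, -0.01315 N).
Azimuth = atan2(E, N) = atan2(+0.01793, -0.01315) = 126.3° ≈ 126°.

126°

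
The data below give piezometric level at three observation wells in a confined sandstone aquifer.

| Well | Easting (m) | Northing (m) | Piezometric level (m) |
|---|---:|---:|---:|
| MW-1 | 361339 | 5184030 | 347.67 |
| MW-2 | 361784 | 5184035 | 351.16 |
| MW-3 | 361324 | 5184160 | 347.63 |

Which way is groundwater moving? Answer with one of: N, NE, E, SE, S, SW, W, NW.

W

Differences from MW-1: to MW-2 (Δx, Δy, Δh) = (445, 5, +3.49); to MW-3 = (-15, 130, -0.04).
Solve a·Δx + b·Δy = Δh: det = 445·130 − (-15)·5 = 57925.
∂h/∂x = [(+3.49)·130 − (-0.04)·5] / 57925 = +0.007836
∂h/∂y = [445·(-0.04) − (-15)·(+3.49)] / 57925 = +0.0005965
Flow = −∇h = (-0.007836 east, -0.0005965 north), which points west.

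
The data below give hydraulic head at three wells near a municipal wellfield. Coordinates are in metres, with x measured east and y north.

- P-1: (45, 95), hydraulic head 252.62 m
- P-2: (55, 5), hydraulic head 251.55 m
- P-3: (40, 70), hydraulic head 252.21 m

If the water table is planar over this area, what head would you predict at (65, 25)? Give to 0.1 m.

Taking P-1 as reference: P-2−P-1 = (10, -90, -1.07); P-3−P-1 = (-5, -25, -0.41).
Determinant of the coordinate differences = 10·(-25) − (-5)·(-90) = -700.
∂h/∂x = [(-1.07)·(-25) − (-0.41)·(-90)] / -700 = +0.01450
∂h/∂y = [10·(-0.41) − (-5)·(-1.07)] / -700 = +0.01350
h(65, 25) = 252.62 + (+0.01450)·(20) + (+0.01350)·(-70) = 252.62 +0.290 -0.945 = 251.965 m.

252.0 m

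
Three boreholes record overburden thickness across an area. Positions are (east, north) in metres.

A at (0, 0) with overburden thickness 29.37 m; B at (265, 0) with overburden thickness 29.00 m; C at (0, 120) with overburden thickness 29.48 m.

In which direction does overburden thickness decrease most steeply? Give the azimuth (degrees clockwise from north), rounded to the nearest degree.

∂d/∂x = (29.00 − 29.37) / (265 − 0) = -0.001396
∂d/∂y = (29.48 − 29.37) / (120 − 0) = +0.0009167
Steepest decrease is along −∇f: components (+0.001396 E, -0.0009167 N).
Azimuth = atan2(+0.001396, -0.0009167) = 123.3° ≈ 123°.

123°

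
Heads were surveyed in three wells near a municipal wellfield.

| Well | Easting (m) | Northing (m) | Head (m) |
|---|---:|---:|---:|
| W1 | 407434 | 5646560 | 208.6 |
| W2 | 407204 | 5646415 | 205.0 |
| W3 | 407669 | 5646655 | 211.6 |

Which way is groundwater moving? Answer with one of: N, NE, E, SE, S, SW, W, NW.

Differences from W1: to W2 (Δx, Δy, Δh) = (-230, -145, -3.6); to W3 = (235, 95, +3.0).
Solve a·Δx + b·Δy = Δh: det = (-230)·95 − 235·(-145) = 12225.
∂h/∂x = [(-3.6)·95 − (+3.0)·(-145)] / 12225 = +0.007607
∂h/∂y = [(-230)·(+3.0) − 235·(-3.6)] / 12225 = +0.01276
Flow = −∇h = (-0.007607 east, -0.01276 north), which points southwest.

SW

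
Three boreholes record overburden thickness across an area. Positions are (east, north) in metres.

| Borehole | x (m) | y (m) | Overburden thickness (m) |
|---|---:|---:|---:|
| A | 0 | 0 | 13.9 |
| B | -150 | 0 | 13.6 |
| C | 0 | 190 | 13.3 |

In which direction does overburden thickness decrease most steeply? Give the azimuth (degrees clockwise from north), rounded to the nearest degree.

∂d/∂x = (13.6 − 13.9) / (-150 − 0) = +0.002000
∂d/∂y = (13.3 − 13.9) / (190 − 0) = -0.003158
Steepest decrease is along −∇f: components (-0.002000 E, +0.003158 N).
Azimuth = atan2(-0.002000, +0.003158) = 327.7° ≈ 328°.

328°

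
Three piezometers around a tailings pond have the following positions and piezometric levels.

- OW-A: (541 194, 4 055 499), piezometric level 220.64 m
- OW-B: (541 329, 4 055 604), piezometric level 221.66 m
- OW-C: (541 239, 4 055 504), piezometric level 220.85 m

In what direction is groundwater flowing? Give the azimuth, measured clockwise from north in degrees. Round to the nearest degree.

224°

Taking OW-A as reference: OW-B−OW-A = (135, 105, +1.02); OW-C−OW-A = (45, 5, +0.21).
Determinant of the coordinate differences = 135·5 − 45·105 = -4050.
∂h/∂x = [(+1.02)·5 − (+0.21)·105] / -4050 = +0.004185
∂h/∂y = [135·(+0.21) − 45·(+1.02)] / -4050 = +0.004333
Flow direction (−∇h) has components (-0.004185 E, -0.004333 N).
Azimuth = atan2(E, N) = atan2(-0.004185, -0.004333) = 224.0° ≈ 224°.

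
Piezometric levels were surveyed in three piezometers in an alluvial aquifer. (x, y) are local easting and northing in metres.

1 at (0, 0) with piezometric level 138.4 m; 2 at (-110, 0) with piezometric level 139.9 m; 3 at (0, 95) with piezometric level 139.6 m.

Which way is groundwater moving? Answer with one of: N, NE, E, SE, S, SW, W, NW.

∂h/∂x = (139.9 − 138.4) / (-110 − 0) = -0.01364
∂h/∂y = (139.6 − 138.4) / (95 − 0) = +0.01263
Flow = −∇h = (+0.01364 east, -0.01263 north), which points southeast.

SE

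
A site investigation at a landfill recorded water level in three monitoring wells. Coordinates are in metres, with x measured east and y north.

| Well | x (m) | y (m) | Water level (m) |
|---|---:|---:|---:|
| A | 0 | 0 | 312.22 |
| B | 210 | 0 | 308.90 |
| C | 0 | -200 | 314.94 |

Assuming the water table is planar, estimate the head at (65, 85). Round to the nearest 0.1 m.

∂h/∂x = (308.90 − 312.22) / (210 − 0) = -0.01581
∂h/∂y = (314.94 − 312.22) / (-200 − 0) = -0.01360
h(65, 85) = 312.22 + (-0.01581)·(65) + (-0.01360)·(85) = 312.22 -1.028 -1.156 = 310.036 m.

310.0 m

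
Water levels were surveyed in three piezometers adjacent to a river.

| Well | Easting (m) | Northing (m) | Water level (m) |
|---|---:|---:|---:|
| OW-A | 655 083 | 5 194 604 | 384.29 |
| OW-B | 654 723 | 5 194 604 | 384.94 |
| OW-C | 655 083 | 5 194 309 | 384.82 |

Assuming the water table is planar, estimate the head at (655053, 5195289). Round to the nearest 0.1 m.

383.1 m

∂h/∂x = (384.94 − 384.29) / (654723 − 655083) = -0.001806
∂h/∂y = (384.82 − 384.29) / (5194309 − 5194604) = -0.001797
h(655053, 5195289) = 384.29 + (-0.001806)·(-30) + (-0.001797)·(685) = 384.29 +0.054 -1.231 = 383.113 m.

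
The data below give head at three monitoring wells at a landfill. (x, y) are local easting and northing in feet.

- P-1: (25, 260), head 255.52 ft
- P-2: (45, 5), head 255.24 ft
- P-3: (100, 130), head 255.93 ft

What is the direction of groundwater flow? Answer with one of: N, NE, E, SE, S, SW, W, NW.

Taking P-1 as reference: P-2−P-1 = (20, -255, -0.28); P-3−P-1 = (75, -130, +0.41).
Solve a·Δx + b·Δy = Δh: det = 20·(-130) − 75·(-255) = 16525.
∂h/∂x = [(-0.28)·(-130) − (+0.41)·(-255)] / 16525 = +0.008530
∂h/∂y = [20·(+0.41) − 75·(-0.28)] / 16525 = +0.001767
Flow = −∇h = (-0.008530 east, -0.001767 north), which points west.

W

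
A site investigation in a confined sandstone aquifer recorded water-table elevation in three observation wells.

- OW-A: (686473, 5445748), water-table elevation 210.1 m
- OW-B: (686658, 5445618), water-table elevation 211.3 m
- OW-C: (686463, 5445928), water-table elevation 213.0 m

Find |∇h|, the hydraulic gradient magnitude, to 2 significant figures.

Taking OW-A as reference: OW-B−OW-A = (185, -130, +1.2); OW-C−OW-A = (-10, 180, +2.9).
Solve a·Δx + b·Δy = Δh: det = 185·180 − (-10)·(-130) = 32000.
∂h/∂x = [(+1.2)·180 − (+2.9)·(-130)] / 32000 = +0.01853
∂h/∂y = [185·(+2.9) − (-10)·(+1.2)] / 32000 = +0.01714
|∇h| = √(0.01853² + 0.01714²) = 0.02524

0.025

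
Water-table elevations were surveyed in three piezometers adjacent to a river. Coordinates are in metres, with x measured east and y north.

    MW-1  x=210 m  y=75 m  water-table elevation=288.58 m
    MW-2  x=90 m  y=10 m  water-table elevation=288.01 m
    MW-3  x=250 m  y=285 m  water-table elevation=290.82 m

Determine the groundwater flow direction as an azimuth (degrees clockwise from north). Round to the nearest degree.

174°

Taking MW-1 as reference: MW-2−MW-1 = (-120, -65, -0.57); MW-3−MW-1 = (40, 210, +2.24).
Determinant of the coordinate differences = (-120)·210 − 40·(-65) = -22600.
∂h/∂x = [(-0.57)·210 − (+2.24)·(-65)] / -22600 = -0.001146
∂h/∂y = [(-120)·(+2.24) − 40·(-0.57)] / -22600 = +0.01088
Flow direction (−∇h) has components (+0.001146 E, -0.01088 N).
Azimuth = atan2(E, N) = atan2(+0.001146, -0.01088) = 174.0° ≈ 174°.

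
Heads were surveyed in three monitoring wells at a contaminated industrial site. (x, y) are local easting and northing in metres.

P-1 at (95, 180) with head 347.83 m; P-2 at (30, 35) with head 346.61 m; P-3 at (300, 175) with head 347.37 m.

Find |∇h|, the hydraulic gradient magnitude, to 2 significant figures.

With h = a·x + b·y + c and P-1 as origin, the differences give:
  (-65)·a + (-145)·b = -1.22
  205·a + (-5)·b = -0.46
Eliminate b (×(-5) and ×(-145), subtract): 30050·a = -60.600 → a = ∂h/∂x = -0.002017
Back-substitute: b = ∂h/∂y = +0.009318.
|∇h| = √(-0.002017² + 0.009318²) = 0.009534

0.0095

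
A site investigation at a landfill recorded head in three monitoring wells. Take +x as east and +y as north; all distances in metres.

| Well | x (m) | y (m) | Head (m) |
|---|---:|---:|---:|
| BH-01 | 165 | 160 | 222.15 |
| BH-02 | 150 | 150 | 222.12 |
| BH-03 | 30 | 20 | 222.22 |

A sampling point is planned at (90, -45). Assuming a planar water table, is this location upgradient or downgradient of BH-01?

Taking BH-01 as reference: BH-02−BH-01 = (-15, -10, -0.03); BH-03−BH-01 = (-135, -140, +0.07).
Solve a·Δx + b·Δy = Δh: det = (-15)·(-140) − (-135)·(-10) = 750.
∂h/∂x = [(-0.03)·(-140) − (+0.07)·(-10)] / 750 = +0.006533
∂h/∂y = [(-15)·(+0.07) − (-135)·(-0.03)] / 750 = -0.006800
Head at (90, -45) = 222.15 + (+0.006533)·(-75) + (-0.006800)·(-205) = 223.05 m.
That is higher than the 222.15 m at BH-01, so the point is upgradient.

upgradient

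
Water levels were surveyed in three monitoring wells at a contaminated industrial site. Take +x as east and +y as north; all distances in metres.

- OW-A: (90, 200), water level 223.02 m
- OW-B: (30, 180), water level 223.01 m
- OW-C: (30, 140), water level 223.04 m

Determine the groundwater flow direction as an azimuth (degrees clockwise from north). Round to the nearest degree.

Taking OW-A as reference: OW-B−OW-A = (-60, -20, -0.01); OW-C−OW-A = (-60, -60, +0.02).
Determinant of the coordinate differences = (-60)·(-60) − (-60)·(-20) = 2400.
∂h/∂x = [(-0.01)·(-60) − (+0.02)·(-20)] / 2400 = +0.0004167
∂h/∂y = [(-60)·(+0.02) − (-60)·(-0.01)] / 2400 = -0.0007500
Flow direction (−∇h) has components (-0.0004167 E, +0.0007500 N).
Azimuth = atan2(E, N) = atan2(-0.0004167, +0.0007500) = 330.9° ≈ 331°.

331°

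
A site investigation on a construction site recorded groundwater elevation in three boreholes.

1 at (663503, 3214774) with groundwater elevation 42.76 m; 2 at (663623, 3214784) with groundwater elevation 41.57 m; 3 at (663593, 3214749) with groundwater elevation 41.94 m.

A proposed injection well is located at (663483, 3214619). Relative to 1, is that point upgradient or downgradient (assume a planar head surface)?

upgradient

Three-point gradient (reference 1): Δ to 2 = (120, 10, -1.19), Δ to 3 = (90, -25, -0.82).
∂h/∂x = -0.009731, ∂h/∂y = -0.002231 (det = -3900).
Head at (663483, 3214619) = 42.76 + (-0.009731)·(-20) + (-0.002231)·(-155) = 43.30 m.
That is higher than the 42.76 m at 1, so the point is upgradient.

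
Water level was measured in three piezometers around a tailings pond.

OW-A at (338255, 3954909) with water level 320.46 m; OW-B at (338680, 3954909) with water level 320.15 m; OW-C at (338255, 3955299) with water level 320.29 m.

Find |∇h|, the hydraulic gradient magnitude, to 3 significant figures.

0.000850

∂h/∂x = (320.15 − 320.46) / (338680 − 338255) = -0.0007294
∂h/∂y = (320.29 − 320.46) / (3955299 − 3954909) = -0.0004359
|∇h| = √(-0.0007294² + -0.0004359²) = 0.0008497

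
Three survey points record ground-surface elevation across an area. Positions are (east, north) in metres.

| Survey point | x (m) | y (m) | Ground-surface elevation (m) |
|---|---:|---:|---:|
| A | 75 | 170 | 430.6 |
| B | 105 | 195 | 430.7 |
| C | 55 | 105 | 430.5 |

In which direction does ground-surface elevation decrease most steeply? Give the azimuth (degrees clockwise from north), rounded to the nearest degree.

256°

Taking A as reference: B−A = (30, 25, +0.1); C−A = (-20, -65, -0.1).
Solve a·Δx + b·Δy = Δz: det = 30·(-65) − (-20)·25 = -1450.
∂z/∂x = [(+0.1)·(-65) − (-0.1)·25] / -1450 = +0.002759
∂z/∂y = [30·(-0.1) − (-20)·(+0.1)] / -1450 = +0.0006897
Steepest decrease is along −∇f: components (-0.002759 E, -0.0006897 N).
Azimuth = atan2(-0.002759, -0.0006897) = 256.0° ≈ 256°.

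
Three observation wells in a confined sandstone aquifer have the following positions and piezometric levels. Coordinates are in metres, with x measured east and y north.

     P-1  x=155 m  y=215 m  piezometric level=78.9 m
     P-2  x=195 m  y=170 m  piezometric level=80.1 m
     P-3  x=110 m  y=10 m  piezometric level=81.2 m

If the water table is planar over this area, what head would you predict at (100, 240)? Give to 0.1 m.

77.8 m

Three-point gradient (reference P-1): Δ to P-2 = (40, -45, +1.2), Δ to P-3 = (-45, -205, +2.3).
∂h/∂x = +0.01394, ∂h/∂y = -0.01428 (det = -10225).
h(100, 240) = 78.9 + (+0.01394)·(-55) + (-0.01428)·(25) = 78.9 -0.767 -0.357 = 77.777 m.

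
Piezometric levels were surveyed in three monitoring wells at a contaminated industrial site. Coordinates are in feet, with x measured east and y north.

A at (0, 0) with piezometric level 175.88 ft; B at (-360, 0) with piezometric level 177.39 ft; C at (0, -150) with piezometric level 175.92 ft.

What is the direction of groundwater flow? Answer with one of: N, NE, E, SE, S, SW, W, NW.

E

∂h/∂x = (177.39 − 175.88) / (-360 − 0) = -0.004194
∂h/∂y = (175.92 − 175.88) / (-150 − 0) = -0.0002667
Flow = −∇h = (+0.004194 east, +0.0002667 north), which points east.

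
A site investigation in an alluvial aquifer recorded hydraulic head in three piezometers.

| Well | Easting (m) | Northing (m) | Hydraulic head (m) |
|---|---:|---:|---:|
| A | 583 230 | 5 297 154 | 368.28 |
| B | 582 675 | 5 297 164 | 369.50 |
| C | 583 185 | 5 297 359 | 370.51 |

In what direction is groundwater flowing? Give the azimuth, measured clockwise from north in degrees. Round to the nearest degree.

169°

Taking A as reference: B−A = (-555, 10, +1.22); C−A = (-45, 205, +2.23).
Determinant of the coordinate differences = (-555)·205 − (-45)·10 = -113325.
∂h/∂x = [(+1.22)·205 − (+2.23)·10] / -113325 = -0.002010
∂h/∂y = [(-555)·(+2.23) − (-45)·(+1.22)] / -113325 = +0.01044
Flow direction (−∇h) has components (+0.002010 E, -0.01044 N).
Azimuth = atan2(E, N) = atan2(+0.002010, -0.01044) = 169.1° ≈ 169°.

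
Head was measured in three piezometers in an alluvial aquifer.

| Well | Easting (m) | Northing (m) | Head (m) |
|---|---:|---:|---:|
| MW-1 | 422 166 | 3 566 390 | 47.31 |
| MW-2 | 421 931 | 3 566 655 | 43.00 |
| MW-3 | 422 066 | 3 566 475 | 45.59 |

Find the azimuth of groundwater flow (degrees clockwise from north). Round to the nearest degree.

Three-point gradient (reference MW-1): Δ to MW-2 = (-235, 265, -4.31), Δ to MW-3 = (-100, 85, -1.72).
∂h/∂x = +0.01371, ∂h/∂y = -0.004107 (det = 6525).
Flow direction (−∇h) has components (-0.01371 E, +0.004107 N).
Azimuth = atan2(E, N) = atan2(-0.01371, +0.004107) = 286.7° ≈ 287°.

287°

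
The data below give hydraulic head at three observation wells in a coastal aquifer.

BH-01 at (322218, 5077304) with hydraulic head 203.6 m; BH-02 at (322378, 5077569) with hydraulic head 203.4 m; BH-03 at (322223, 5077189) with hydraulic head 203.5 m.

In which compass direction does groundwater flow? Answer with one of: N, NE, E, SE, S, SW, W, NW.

Taking BH-01 as reference: BH-02−BH-01 = (160, 265, -0.2); BH-03−BH-01 = (5, -115, -0.1).
Determinant of the coordinate differences = 160·(-115) − 5·265 = -19725.
∂h/∂x = [(-0.2)·(-115) − (-0.1)·265] / -19725 = -0.002510
∂h/∂y = [160·(-0.1) − 5·(-0.2)] / -19725 = +0.0007605
Flow = −∇h = (+0.002510 east, -0.0007605 north), which points east.

E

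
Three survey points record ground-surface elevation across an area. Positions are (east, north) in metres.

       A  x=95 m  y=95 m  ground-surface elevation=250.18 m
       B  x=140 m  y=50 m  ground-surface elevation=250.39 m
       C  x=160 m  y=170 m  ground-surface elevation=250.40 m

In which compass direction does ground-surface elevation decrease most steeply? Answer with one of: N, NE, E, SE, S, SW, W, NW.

W

With z = a·x + b·y + c and A as origin, the differences give:
  45·a + (-45)·b = +0.21
  65·a + 75·b = +0.22
Eliminate b (×75 and ×(-45), subtract): 6300·a = 25.650 → a = ∂z/∂x = +0.004071
Back-substitute: b = ∂z/∂y = -0.0005952.
Steepest decrease is along −∇f = (-0.004071 E, +0.0005952 N) → west.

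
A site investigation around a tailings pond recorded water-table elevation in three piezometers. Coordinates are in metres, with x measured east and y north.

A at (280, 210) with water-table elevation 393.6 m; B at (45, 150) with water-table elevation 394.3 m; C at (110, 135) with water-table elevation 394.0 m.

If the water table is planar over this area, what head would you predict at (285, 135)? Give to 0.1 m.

393.3 m

Differences from A: to B (Δx, Δy, Δh) = (-235, -60, +0.7); to C = (-170, -75, +0.4).
Determinant of the coordinate differences = (-235)·(-75) − (-170)·(-60) = 7425.
∂h/∂x = [(+0.7)·(-75) − (+0.4)·(-60)] / 7425 = -0.003838
∂h/∂y = [(-235)·(+0.4) − (-170)·(+0.7)] / 7425 = +0.003367
h(285, 135) = 393.6 + (-0.003838)·(5) + (+0.003367)·(-75) = 393.6 -0.019 -0.253 = 393.328 m.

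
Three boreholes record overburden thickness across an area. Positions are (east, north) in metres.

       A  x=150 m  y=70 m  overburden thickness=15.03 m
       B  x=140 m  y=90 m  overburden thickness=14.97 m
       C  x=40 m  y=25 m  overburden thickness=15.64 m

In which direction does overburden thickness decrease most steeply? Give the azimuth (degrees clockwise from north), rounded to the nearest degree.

037°

With d = a·x + b·y + c and A as origin, the differences give:
  (-10)·a + 20·b = -0.06
  (-110)·a + (-45)·b = +0.61
Eliminate b (×(-45) and ×20, subtract): 2650·a = -9.500 → a = ∂d/∂x = -0.003585
Back-substitute: b = ∂d/∂y = -0.004792.
Steepest decrease is along −∇f: components (+0.003585 E, +0.004792 N).
Azimuth = atan2(+0.003585, +0.004792) = 36.8° ≈ 037°.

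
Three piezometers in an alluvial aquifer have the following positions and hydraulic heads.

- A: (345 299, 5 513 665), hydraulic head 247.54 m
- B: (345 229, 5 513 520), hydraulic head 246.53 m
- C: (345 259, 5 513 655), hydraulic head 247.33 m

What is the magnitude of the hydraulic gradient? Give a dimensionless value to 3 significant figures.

0.00643

Taking A as reference: B−A = (-70, -145, -1.01); C−A = (-40, -10, -0.21).
Determinant of the coordinate differences = (-70)·(-10) − (-40)·(-145) = -5100.
∂h/∂x = [(-1.01)·(-10) − (-0.21)·(-145)] / -5100 = +0.003990
∂h/∂y = [(-70)·(-0.21) − (-40)·(-1.01)] / -5100 = +0.005039
|∇h| = √(0.003990² + 0.005039²) = 0.006427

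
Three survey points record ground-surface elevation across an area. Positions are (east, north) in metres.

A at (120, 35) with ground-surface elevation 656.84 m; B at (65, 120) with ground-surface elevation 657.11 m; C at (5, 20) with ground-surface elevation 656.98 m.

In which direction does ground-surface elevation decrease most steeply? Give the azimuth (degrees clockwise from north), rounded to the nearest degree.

With z = a·x + b·y + c and A as origin, the differences give:
  (-55)·a + 85·b = +0.27
  (-115)·a + (-15)·b = +0.14
Eliminate b (×(-15) and ×85, subtract): 10600·a = -15.950 → a = ∂z/∂x = -0.001505
Back-substitute: b = ∂z/∂y = +0.002203.
Steepest decrease is along −∇f: components (+0.001505 E, -0.002203 N).
Azimuth = atan2(+0.001505, -0.002203) = 145.7° ≈ 146°.

146°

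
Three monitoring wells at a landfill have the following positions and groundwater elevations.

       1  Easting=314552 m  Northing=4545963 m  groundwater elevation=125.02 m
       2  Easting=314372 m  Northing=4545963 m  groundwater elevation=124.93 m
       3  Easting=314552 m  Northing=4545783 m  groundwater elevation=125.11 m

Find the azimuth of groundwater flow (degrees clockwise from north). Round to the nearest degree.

∂h/∂x = (124.93 − 125.02) / (314372 − 314552) = +0.0005000
∂h/∂y = (125.11 − 125.02) / (4545783 − 4545963) = -0.0005000
Flow direction (−∇h) has components (-0.0005000 E, +0.0005000 N).
Azimuth = atan2(E, N) = atan2(-0.0005000, +0.0005000) = 315.0° ≈ 315°.

315°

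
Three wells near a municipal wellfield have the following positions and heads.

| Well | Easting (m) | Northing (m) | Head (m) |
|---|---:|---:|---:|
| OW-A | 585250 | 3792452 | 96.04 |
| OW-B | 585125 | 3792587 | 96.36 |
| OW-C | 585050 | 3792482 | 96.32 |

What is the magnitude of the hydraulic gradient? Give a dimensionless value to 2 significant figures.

0.0017

Differences from OW-A: to OW-B (Δx, Δy, Δh) = (-125, 135, +0.32); to OW-C = (-200, 30, +0.28).
Determinant of the coordinate differences = (-125)·30 − (-200)·135 = 23250.
∂h/∂x = [(+0.32)·30 − (+0.28)·135] / 23250 = -0.001213
∂h/∂y = [(-125)·(+0.28) − (-200)·(+0.32)] / 23250 = +0.001247
|∇h| = √(-0.001213² + 0.001247²) = 0.00174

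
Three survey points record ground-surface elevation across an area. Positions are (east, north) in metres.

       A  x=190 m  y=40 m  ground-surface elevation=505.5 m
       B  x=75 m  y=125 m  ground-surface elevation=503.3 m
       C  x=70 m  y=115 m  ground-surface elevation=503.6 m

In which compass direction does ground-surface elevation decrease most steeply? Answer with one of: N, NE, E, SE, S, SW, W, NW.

Differences from A: to B (Δx, Δy, Δh) = (-115, 85, -2.2); to C = (-120, 75, -1.9).
Determinant of the coordinate differences = (-115)·75 − (-120)·85 = 1575.
∂z/∂x = [(-2.2)·75 − (-1.9)·85] / 1575 = -0.002222
∂z/∂y = [(-115)·(-1.9) − (-120)·(-2.2)] / 1575 = -0.02889
Steepest decrease is along −∇f = (+0.002222 E, +0.02889 N) → north.

N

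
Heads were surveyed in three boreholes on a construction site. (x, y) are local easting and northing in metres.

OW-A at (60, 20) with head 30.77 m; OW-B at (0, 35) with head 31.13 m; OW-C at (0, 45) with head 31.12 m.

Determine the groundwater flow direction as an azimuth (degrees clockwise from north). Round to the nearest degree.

Taking OW-A as reference: OW-B−OW-A = (-60, 15, +0.36); OW-C−OW-A = (-60, 25, +0.35).
Solve a·Δx + b·Δy = Δh: det = (-60)·25 − (-60)·15 = -600.
∂h/∂x = [(+0.36)·25 − (+0.35)·15] / -600 = -0.006250
∂h/∂y = [(-60)·(+0.35) − (-60)·(+0.36)] / -600 = -0.0010000
Flow direction (−∇h) has components (+0.006250 E, +0.0010000 N).
Azimuth = atan2(E, N) = atan2(+0.006250, +0.0010000) = 80.9° ≈ 081°.

081°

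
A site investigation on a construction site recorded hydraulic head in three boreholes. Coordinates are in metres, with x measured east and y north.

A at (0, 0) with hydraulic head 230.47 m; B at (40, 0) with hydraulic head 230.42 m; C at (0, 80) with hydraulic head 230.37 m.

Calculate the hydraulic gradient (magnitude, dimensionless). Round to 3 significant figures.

∂h/∂x = (230.42 − 230.47) / (40 − 0) = -0.001250
∂h/∂y = (230.37 − 230.47) / (80 − 0) = -0.001250
|∇h| = √(-0.001250² + -0.001250²) = 0.001768

0.00177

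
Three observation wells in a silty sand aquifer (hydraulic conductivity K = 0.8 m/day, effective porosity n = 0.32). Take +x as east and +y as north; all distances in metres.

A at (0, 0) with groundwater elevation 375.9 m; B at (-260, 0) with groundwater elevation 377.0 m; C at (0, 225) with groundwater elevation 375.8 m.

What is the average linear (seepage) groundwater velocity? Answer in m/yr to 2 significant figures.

3.9 m/yr

∂h/∂x = (377.0 − 375.9) / (-260 − 0) = -0.004231
∂h/∂y = (375.8 − 375.9) / (225 − 0) = -0.0004444
|∇h| = √(-0.004231² + -0.0004444²) = 0.004254
Seepage velocity v = K·i/n = 0.8 × 0.004254 / 0.32 = 0.01064 m/day = 3.886 m/yr.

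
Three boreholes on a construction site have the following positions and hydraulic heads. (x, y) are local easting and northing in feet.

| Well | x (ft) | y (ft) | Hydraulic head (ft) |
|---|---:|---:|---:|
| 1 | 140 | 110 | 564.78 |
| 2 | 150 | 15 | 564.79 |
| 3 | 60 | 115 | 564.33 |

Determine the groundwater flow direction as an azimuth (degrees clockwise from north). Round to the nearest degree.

265°

Taking 1 as reference: 2−1 = (10, -95, +0.01); 3−1 = (-80, 5, -0.45).
Determinant of the coordinate differences = 10·5 − (-80)·(-95) = -7550.
∂h/∂x = [(+0.01)·5 − (-0.45)·(-95)] / -7550 = +0.005656
∂h/∂y = [10·(-0.45) − (-80)·(+0.01)] / -7550 = +0.0004901
Flow direction (−∇h) has components (-0.005656 E, -0.0004901 N).
Azimuth = atan2(E, N) = atan2(-0.005656, -0.0004901) = 265.0° ≈ 265°.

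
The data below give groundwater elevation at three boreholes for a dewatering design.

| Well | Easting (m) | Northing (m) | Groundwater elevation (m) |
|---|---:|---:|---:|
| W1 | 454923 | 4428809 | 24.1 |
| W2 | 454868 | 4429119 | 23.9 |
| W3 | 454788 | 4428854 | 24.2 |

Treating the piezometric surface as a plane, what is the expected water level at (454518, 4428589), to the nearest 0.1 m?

24.7 m

With h = a·x + b·y + c and W1 as origin, the differences give:
  (-55)·a + 310·b = -0.2
  (-135)·a + 45·b = +0.1
Eliminate b (×45 and ×310, subtract): 39375·a = -40.00 → a = ∂h/∂x = -0.001016
Back-substitute: b = ∂h/∂y = -0.0008254.
h(454518, 4428589) = 24.1 + (-0.001016)·(-405) + (-0.0008254)·(-220) = 24.1 +0.411 +0.182 = 24.693 m.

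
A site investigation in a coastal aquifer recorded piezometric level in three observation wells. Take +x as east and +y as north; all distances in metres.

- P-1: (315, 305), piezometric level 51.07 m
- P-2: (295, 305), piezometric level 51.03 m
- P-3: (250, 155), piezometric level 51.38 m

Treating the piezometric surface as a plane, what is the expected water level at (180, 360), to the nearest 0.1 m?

Three-point gradient (reference P-1): Δ to P-2 = (-20, 0, -0.04), Δ to P-3 = (-65, -150, +0.31).
∂h/∂x = +0.002000, ∂h/∂y = -0.002933 (det = 3000).
h(180, 360) = 51.07 + (+0.002000)·(-135) + (-0.002933)·(55) = 51.07 -0.270 -0.161 = 50.639 m.

50.6 m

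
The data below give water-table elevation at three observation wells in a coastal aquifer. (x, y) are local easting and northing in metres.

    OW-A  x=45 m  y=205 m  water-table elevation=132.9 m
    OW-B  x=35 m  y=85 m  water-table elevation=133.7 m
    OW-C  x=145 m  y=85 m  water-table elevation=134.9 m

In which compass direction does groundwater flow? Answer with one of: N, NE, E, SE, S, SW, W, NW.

NW

Differences from OW-A: to OW-B (Δx, Δy, Δh) = (-10, -120, +0.8); to OW-C = (100, -120, +2.0).
Solve a·Δx + b·Δy = Δh: det = (-10)·(-120) − 100·(-120) = 13200.
∂h/∂x = [(+0.8)·(-120) − (+2.0)·(-120)] / 13200 = +0.01091
∂h/∂y = [(-10)·(+2.0) − 100·(+0.8)] / 13200 = -0.007576
Flow = −∇h = (-0.01091 east, +0.007576 north), which points northwest.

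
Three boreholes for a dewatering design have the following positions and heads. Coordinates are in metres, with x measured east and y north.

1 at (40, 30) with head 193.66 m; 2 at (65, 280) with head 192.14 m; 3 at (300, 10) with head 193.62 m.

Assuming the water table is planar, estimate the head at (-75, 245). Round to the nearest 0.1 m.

192.4 m

With h = a·x + b·y + c and 1 as origin, the differences give:
  25·a + 250·b = -1.52
  260·a + (-20)·b = -0.04
Eliminate b (×(-20) and ×250, subtract): -65500·a = 40.400 → a = ∂h/∂x = -0.0006168
Back-substitute: b = ∂h/∂y = -0.006018.
h(-75, 245) = 193.66 + (-0.0006168)·(-115) + (-0.006018)·(215) = 193.66 +0.071 -1.294 = 192.437 m.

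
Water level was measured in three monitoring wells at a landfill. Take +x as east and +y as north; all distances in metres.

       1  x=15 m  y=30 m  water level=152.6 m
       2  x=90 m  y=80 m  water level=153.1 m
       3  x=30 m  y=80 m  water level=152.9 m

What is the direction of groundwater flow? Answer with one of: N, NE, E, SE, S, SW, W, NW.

Taking 1 as reference: 2−1 = (75, 50, +0.5); 3−1 = (15, 50, +0.3).
Solve a·Δx + b·Δy = Δh: det = 75·50 − 15·50 = 3000.
∂h/∂x = [(+0.5)·50 − (+0.3)·50] / 3000 = +0.003333
∂h/∂y = [75·(+0.3) − 15·(+0.5)] / 3000 = +0.005000
Flow = −∇h = (-0.003333 east, -0.005000 north), which points southwest.

SW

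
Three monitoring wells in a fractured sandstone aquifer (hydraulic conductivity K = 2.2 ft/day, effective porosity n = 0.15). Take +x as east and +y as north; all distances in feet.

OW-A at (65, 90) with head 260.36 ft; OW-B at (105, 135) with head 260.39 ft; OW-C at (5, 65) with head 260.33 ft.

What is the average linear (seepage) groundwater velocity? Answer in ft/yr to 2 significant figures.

With h = a·x + b·y + c and OW-A as origin, the differences give:
  40·a + 45·b = +0.03
  (-60)·a + (-25)·b = -0.03
Eliminate b (×(-25) and ×45, subtract): 1700·a = 0.600 → a = ∂h/∂x = +0.0003529
Back-substitute: b = ∂h/∂y = +0.0003529.
|∇h| = √(0.0003529² + 0.0003529²) = 0.0004991
Seepage velocity v = K·i/n = 2.2 × 0.0004991 / 0.15 = 0.00732 ft/day = 2.674 ft/yr.

2.7 ft/yr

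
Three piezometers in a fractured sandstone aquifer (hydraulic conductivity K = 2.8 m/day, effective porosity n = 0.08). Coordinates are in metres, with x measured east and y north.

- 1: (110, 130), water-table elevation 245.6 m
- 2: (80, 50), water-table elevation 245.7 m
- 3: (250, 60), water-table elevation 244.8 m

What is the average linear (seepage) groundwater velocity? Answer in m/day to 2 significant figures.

Differences from 1: to 2 (Δx, Δy, Δh) = (-30, -80, +0.1); to 3 = (140, -70, -0.8).
Solve a·Δx + b·Δy = Δh: det = (-30)·(-70) − 140·(-80) = 13300.
∂h/∂x = [(+0.1)·(-70) − (-0.8)·(-80)] / 13300 = -0.005338
∂h/∂y = [(-30)·(-0.8) − 140·(+0.1)] / 13300 = +0.0007519
|∇h| = √(-0.005338² + 0.0007519²) = 0.005391
Seepage velocity v = K·i/n = 2.8 × 0.005391 / 0.08 = 0.1887 m/day.

0.19 m/day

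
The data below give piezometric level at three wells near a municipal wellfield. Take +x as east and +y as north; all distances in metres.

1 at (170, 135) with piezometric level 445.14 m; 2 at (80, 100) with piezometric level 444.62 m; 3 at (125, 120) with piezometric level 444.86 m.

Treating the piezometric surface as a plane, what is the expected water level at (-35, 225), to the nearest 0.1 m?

With h = a·x + b·y + c and 1 as origin, the differences give:
  (-90)·a + (-35)·b = -0.52
  (-45)·a + (-15)·b = -0.28
Eliminate b (×(-15) and ×(-35), subtract): -225·a = -2.000 → a = ∂h/∂x = +0.008889
Back-substitute: b = ∂h/∂y = -0.008000.
h(-35, 225) = 445.14 + (+0.008889)·(-205) + (-0.008000)·(90) = 445.14 -1.822 -0.720 = 442.598 m.

442.6 m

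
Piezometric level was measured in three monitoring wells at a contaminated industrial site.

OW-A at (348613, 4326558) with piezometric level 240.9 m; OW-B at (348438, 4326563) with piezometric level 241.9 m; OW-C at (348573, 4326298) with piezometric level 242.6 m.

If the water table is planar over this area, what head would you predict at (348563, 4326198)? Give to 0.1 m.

Three-point gradient (reference OW-A): Δ to OW-B = (-175, 5, +1.0), Δ to OW-C = (-40, -260, +1.7).
∂h/∂x = -0.005875, ∂h/∂y = -0.005635 (det = 45700).
h(348563, 4326198) = 240.9 + (-0.005875)·(-50) + (-0.005635)·(-360) = 240.9 +0.294 +2.028 = 243.222 m.

243.2 m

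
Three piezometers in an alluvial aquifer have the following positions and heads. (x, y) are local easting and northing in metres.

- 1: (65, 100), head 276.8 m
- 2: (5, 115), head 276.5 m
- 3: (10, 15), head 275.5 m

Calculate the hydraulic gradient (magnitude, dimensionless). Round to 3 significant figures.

0.0129

With h = a·x + b·y + c and 1 as origin, the differences give:
  (-60)·a + 15·b = -0.3
  (-55)·a + (-85)·b = -1.3
Eliminate b (×(-85) and ×15, subtract): 5925·a = 45.00 → a = ∂h/∂x = +0.007595
Back-substitute: b = ∂h/∂y = +0.01038.
|∇h| = √(0.007595² + 0.01038²) = 0.01286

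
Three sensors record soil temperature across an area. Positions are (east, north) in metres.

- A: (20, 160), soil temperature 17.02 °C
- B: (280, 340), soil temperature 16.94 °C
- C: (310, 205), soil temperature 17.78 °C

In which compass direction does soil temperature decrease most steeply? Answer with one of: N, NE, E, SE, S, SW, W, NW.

NW

With T = a·x + b·y + c and A as origin, the differences give:
  260·a + 180·b = -0.08
  290·a + 45·b = +0.76
Eliminate b (×45 and ×180, subtract): -40500·a = -140.400 → a = ∂T/∂x = +0.003467
Back-substitute: b = ∂T/∂y = -0.005452.
Steepest decrease is along −∇f = (-0.003467 E, +0.005452 N) → northwest.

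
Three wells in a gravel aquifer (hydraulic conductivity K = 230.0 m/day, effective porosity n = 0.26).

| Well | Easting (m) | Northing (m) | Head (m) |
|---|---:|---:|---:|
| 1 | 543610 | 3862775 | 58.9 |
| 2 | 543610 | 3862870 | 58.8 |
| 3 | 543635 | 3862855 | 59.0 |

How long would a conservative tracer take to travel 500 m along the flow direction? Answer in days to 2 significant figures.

76 days

Differences from 1: to 2 (Δx, Δy, Δh) = (0, 95, -0.1); to 3 = (25, 80, +0.1).
Determinant of the coordinate differences = 0·80 − 25·95 = -2375.
∂h/∂x = [(-0.1)·80 − (+0.1)·95] / -2375 = +0.007368
∂h/∂y = [0·(+0.1) − 25·(-0.1)] / -2375 = -0.001053
|∇h| = √(0.007368² + -0.001053²) = 0.007443
Seepage velocity v = K·i/n = 230.0 × 0.007443 / 0.26 = 6.584 m/day.
t = 500 / 6.584 = 75.94 days.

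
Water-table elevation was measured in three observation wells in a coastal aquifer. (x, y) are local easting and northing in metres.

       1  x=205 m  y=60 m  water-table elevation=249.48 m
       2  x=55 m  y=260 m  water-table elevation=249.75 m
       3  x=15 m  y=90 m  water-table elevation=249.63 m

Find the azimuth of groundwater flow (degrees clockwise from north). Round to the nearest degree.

143°

With h = a·x + b·y + c and 1 as origin, the differences give:
  (-150)·a + 200·b = +0.27
  (-190)·a + 30·b = +0.15
Eliminate b (×30 and ×200, subtract): 33500·a = -21.900 → a = ∂h/∂x = -0.0006537
Back-substitute: b = ∂h/∂y = +0.0008597.
Flow direction (−∇h) has components (+0.0006537 E, -0.0008597 N).
Azimuth = atan2(E, N) = atan2(+0.0006537, -0.0008597) = 142.8° ≈ 143°.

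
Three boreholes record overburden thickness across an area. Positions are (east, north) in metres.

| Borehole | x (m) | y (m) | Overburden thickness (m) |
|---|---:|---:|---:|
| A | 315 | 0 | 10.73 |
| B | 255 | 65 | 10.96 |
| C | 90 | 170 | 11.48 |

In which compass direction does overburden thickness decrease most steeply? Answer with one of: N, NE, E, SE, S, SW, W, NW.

SE

With d = a·x + b·y + c and A as origin, the differences give:
  (-60)·a + 65·b = +0.23
  (-225)·a + 170·b = +0.75
Eliminate b (×170 and ×65, subtract): 4425·a = -9.650 → a = ∂d/∂x = -0.002181
Back-substitute: b = ∂d/∂y = +0.001525.
Steepest decrease is along −∇f = (+0.002181 E, -0.001525 N) → southeast.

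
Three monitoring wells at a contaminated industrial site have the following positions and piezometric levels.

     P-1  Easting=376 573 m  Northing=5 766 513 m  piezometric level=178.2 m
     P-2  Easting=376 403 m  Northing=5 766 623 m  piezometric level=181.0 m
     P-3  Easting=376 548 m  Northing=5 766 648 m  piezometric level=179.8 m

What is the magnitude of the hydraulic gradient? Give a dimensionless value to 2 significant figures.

0.014

Taking P-1 as reference: P-2−P-1 = (-170, 110, +2.8); P-3−P-1 = (-25, 135, +1.6).
Solve a·Δx + b·Δy = Δh: det = (-170)·135 − (-25)·110 = -20200.
∂h/∂x = [(+2.8)·135 − (+1.6)·110] / -20200 = -0.010000
∂h/∂y = [(-170)·(+1.6) − (-25)·(+2.8)] / -20200 = +0.01000
|∇h| = √(-0.010000² + 0.01000²) = 0.01414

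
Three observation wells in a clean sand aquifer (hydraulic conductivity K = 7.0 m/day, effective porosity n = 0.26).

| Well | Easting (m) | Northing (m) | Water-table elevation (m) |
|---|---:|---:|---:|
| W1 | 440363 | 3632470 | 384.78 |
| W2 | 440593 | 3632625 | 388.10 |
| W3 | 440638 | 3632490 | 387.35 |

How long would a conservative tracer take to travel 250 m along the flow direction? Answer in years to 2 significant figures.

Taking W1 as reference: W2−W1 = (230, 155, +3.32); W3−W1 = (275, 20, +2.57).
Solve a·Δx + b·Δy = Δh: det = 230·20 − 275·155 = -38025.
∂h/∂x = [(+3.32)·20 − (+2.57)·155] / -38025 = +0.008730
∂h/∂y = [230·(+2.57) − 275·(+3.32)] / -38025 = +0.008465
|∇h| = √(0.008730² + 0.008465²) = 0.01216
Seepage velocity v = K·i/n = 7.0 × 0.01216 / 0.26 = 0.3274 m/day.
t = 250 / 0.3274 = 763.6 days = 2.09 years.

2.1 years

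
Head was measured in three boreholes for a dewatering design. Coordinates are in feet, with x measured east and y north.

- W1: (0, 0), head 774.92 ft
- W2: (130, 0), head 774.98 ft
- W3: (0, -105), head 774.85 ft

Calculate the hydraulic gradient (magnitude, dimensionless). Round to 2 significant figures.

∂h/∂x = (774.98 − 774.92) / (130 − 0) = +0.0004615
∂h/∂y = (774.85 − 774.92) / (-105 − 0) = +0.0006667
|∇h| = √(0.0004615² + 0.0006667²) = 0.0008108

0.00081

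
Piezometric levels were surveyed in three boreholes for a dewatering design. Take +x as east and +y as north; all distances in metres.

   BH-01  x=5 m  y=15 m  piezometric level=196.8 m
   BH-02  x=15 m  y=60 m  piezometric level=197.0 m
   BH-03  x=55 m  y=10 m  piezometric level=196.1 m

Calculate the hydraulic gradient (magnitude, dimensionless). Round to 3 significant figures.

With h = a·x + b·y + c and BH-01 as origin, the differences give:
  10·a + 45·b = +0.2
  50·a + (-5)·b = -0.7
Eliminate b (×(-5) and ×45, subtract): -2300·a = 30.50 → a = ∂h/∂x = -0.01326
Back-substitute: b = ∂h/∂y = +0.007391.
|∇h| = √(-0.01326² + 0.007391²) = 0.01518

0.0152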